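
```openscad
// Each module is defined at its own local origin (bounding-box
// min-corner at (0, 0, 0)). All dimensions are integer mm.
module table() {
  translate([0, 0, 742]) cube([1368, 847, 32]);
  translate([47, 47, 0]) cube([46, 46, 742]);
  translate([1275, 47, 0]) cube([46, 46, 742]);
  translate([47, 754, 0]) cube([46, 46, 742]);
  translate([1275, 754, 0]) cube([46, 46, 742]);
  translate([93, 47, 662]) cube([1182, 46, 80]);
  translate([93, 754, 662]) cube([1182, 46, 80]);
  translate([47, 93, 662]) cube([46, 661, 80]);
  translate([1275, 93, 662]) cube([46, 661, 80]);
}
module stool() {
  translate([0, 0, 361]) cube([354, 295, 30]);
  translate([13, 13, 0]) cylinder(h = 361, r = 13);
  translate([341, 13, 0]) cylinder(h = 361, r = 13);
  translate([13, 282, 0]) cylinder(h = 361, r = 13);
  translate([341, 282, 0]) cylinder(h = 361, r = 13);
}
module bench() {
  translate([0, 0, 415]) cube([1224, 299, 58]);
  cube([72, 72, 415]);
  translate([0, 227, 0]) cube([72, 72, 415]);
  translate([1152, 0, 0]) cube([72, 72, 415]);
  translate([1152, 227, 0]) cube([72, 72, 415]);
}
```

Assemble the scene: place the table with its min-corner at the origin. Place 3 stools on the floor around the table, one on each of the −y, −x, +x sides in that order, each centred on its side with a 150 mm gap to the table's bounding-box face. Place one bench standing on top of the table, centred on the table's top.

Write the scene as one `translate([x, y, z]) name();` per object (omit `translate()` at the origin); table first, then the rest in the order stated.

table();
translate([507, -445, 0]) stool();
translate([-504, 276, 0]) stool();
translate([1518, 276, 0]) stool();
translate([72, 274, 774]) bench();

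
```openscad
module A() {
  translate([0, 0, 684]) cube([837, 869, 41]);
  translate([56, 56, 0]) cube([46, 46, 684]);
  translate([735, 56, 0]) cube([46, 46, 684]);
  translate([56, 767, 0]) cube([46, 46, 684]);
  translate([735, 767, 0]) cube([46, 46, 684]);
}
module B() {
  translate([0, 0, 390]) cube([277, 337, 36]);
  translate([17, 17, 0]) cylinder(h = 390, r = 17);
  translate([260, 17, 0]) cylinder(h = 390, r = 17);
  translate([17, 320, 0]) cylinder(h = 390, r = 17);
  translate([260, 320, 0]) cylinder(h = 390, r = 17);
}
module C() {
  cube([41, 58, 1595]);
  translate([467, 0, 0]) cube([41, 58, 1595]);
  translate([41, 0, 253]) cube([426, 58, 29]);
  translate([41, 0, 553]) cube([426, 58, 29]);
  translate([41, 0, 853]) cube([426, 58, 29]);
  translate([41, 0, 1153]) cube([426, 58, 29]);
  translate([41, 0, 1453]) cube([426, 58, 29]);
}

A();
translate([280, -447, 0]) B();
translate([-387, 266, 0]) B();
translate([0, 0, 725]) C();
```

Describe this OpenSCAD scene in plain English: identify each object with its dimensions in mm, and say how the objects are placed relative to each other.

A is a rectangular dining table. The top is 837×869×41 mm with its upper surface at z = 725 mm. It stands on four 46×46 mm square legs, each inset 56 mm from the nearest pair of top edges, running from the floor to the underside of the top.

B is a four-legged stool. The seat is a 277×337×36 mm slab whose top surface is at z = 426 mm; four round legs, each 34 mm in diameter, run from the floor (z = 0) to the underside of the seat, each leg's axis is inset half a diameter from the nearest pair of seat edges (so the leg's bounding box is flush with the corner).

C is a wooden ladder with two side rails of 41×58 mm section and 1595 mm height, set 508 mm apart overall. Between them run 5 rectangular rungs (58 mm deep, 29 mm thick), front faces flush with the rails' −y face. The bottom of the first rung is 253 mm above the floor and each subsequent rung is 300 mm higher than the one below.

Two stools sit around the table at the −y, −x sides. The ladder is on top of the table.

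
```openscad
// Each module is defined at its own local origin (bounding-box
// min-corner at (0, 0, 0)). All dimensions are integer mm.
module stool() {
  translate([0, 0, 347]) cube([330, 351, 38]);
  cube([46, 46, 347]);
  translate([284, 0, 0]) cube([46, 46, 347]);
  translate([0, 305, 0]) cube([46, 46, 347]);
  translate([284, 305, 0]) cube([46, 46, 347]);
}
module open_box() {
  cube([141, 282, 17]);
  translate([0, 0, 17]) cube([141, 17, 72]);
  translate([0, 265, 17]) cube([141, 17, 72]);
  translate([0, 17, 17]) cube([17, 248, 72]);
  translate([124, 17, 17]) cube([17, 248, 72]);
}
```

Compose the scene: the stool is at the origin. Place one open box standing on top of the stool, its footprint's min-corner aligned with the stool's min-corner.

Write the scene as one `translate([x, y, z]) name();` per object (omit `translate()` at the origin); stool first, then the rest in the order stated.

stool();
translate([0, 0, 385]) open_box();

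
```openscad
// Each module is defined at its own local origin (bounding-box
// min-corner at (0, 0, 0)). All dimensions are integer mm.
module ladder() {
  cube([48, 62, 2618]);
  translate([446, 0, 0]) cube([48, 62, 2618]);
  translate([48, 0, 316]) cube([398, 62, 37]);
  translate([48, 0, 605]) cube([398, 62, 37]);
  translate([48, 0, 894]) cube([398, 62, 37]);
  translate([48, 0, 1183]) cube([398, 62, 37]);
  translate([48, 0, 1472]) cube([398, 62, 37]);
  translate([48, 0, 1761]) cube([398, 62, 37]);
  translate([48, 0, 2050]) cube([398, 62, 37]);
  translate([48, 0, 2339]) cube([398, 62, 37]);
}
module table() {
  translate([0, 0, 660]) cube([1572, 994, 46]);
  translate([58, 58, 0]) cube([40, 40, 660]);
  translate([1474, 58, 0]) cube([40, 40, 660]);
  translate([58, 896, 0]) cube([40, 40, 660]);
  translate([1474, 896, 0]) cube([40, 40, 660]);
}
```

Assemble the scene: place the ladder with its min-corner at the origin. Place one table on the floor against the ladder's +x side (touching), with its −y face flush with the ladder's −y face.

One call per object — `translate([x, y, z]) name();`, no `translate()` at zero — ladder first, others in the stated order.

ladder();
translate([494, 0, 0]) table();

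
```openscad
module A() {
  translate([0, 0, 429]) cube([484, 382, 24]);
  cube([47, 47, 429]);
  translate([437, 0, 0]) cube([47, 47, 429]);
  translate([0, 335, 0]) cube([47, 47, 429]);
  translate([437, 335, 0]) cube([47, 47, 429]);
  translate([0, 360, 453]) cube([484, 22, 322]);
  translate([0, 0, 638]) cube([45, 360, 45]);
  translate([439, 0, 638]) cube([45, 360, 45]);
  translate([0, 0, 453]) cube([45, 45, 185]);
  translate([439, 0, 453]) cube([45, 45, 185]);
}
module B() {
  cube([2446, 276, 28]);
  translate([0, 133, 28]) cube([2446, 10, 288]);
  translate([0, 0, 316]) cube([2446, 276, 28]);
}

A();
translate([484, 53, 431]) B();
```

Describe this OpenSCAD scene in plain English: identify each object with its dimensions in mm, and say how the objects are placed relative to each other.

A is a chair. The seat is a 484×382×24 mm slab with its top at z = 453 mm, on four 47×47 mm corner legs (flush with the seat edges, standing on z = 0). A flat backrest 22 mm thick, 322 mm tall, spans the full seat width and rises from the seat top along its +y edge, rear face flush with the rear of the seat. Two armrests of 45×45 mm section run along each side from the seat's front edge to the front of the backrest, top faces 230 mm above the seat top and outer faces flush with the seat's x-edges; a 45×45 mm post under the front of each armrest stands on the seat at the front corner.

B is an I-beam lying along x, 2446 mm long. Overall section height 344 mm. Two flanges 276 mm wide (y) and 28 mm thick, one on the floor and one at the top; a web 10 mm thick runs between them, centred on the flange width.

The I-beam is beside the chair with their tops flush at z = 775.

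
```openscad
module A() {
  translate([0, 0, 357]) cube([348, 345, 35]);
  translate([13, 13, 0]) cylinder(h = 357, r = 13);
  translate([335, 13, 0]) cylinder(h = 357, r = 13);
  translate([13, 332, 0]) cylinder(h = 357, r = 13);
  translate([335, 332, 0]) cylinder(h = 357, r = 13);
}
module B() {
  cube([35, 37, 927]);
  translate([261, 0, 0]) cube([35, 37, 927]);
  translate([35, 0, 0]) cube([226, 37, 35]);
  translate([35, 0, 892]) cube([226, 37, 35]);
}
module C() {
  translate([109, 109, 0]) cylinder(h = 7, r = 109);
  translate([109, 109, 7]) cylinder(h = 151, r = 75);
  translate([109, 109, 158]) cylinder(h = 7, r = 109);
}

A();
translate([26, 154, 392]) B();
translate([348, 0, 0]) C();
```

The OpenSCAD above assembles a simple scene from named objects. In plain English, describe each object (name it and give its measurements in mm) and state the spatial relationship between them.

A is a four-legged stool. The seat is 348×345 mm, 35 mm thick, top at z = 392 mm. It stands on four round legs, each 26 mm in diameter, from z = 0 to the seat underside, each leg's axis is inset half a diameter from the nearest pair of seat edges (so the leg's bounding box is flush with the corner).

B is a picture frame with a 226×857 mm rectangular opening (x by z) and a uniform 35 mm border on every side. Frame depth is 37 mm along y. It is built from two vertical stiles running the full outside height and two horizontal rails spanning the gap between the stiles.

C is a spool: two coaxial disc flanges of radius 109 mm and thickness 7 mm, joined by a core cylinder of radius 75 mm and height 151 mm. The lower flange rests on z = 0 and the three cylinders share a vertical axis.

The picture frame is on top of the stool, centred. The spool is against the stool's +x side, with their −y faces flush.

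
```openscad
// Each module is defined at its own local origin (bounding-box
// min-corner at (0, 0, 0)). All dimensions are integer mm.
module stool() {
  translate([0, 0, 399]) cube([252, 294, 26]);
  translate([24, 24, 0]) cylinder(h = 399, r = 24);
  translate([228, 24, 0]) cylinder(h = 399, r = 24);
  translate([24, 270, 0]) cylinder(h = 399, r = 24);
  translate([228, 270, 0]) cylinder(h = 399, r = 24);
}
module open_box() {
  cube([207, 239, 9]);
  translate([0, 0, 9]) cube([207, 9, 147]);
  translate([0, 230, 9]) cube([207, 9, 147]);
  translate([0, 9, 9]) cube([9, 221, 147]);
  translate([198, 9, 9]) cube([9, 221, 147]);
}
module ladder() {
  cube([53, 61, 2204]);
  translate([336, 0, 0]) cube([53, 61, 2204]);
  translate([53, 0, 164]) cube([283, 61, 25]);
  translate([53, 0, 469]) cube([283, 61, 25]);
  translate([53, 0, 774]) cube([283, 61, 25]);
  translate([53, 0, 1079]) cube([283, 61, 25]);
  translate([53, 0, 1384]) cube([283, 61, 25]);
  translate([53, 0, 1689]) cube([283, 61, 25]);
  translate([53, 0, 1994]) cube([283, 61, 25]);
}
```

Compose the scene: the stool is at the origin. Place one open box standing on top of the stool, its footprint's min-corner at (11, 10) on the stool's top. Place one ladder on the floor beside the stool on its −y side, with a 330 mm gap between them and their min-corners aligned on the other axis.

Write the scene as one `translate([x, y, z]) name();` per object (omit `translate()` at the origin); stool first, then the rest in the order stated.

stool();
translate([11, 10, 425]) open_box();
translate([0, -391, 0]) ladder();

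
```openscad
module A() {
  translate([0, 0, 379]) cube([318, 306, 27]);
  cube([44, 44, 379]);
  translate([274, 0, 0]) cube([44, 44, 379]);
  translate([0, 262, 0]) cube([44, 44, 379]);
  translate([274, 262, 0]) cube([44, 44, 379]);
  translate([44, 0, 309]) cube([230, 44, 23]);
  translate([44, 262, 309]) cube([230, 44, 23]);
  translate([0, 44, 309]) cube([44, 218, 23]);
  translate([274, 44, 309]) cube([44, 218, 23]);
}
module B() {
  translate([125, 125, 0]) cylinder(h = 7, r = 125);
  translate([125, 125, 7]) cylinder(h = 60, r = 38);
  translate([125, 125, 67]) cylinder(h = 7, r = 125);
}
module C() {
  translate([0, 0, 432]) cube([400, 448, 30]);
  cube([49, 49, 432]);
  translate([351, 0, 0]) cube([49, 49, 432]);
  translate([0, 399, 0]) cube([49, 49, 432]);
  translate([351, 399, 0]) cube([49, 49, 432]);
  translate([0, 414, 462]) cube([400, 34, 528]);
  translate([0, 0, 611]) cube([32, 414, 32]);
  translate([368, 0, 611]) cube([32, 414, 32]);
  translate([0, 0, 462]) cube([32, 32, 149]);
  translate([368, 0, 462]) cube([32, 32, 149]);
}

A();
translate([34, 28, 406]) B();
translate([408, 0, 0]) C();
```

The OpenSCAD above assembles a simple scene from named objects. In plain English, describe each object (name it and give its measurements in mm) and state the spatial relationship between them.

A is a four-legged stool. The seat is 318×306 mm, 27 mm thick, top at z = 406 mm. It stands on four square legs, each 44×44 mm in cross-section, from z = 0 to the seat underside, each flush with a corner of the seat. Four stretchers, 44 mm wide and 23 mm tall, connect adjacent legs with their undersides at z = 309 mm, each running between the inner faces of the legs it joins and aligned with the legs' outer faces on the other axis.

B is a spool: two coaxial disc flanges of radius 125 mm and thickness 7 mm, joined by a core cylinder of radius 38 mm and height 60 mm. The lower flange rests on z = 0 and the three cylinders share a vertical axis.

C is a chair: 400×448 mm seat, 30 mm thick, top at z = 462 mm, on four 49 mm square corner legs flush with the seat edges. A 34 mm thick backrest slab spans the full seat width, extending 528 mm above the seat top, its back face flush with the seat's +y edge. Two armrests of 32×32 mm section run along each side from the seat's front edge to the front of the backrest, top faces 181 mm above the seat top and outer faces flush with the seat's x-edges; a 32×32 mm post under the front of each armrest stands on the seat at the front corner.

The spool is on top of the stool, centred. The chair is on the floor beside the stool on its +x side.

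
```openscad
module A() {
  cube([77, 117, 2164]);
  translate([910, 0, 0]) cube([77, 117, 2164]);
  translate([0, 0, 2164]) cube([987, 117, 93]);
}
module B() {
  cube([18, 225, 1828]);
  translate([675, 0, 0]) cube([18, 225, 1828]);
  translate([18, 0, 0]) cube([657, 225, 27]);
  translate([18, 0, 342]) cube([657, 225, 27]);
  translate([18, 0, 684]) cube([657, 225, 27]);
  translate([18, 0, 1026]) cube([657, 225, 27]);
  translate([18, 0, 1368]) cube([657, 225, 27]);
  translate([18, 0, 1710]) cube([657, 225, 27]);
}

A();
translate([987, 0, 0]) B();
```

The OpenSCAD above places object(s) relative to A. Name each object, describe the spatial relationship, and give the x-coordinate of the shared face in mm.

The door frame's +x face and the bookshelf's −x face are both at x = 987 mm.

A is a door frame. B is a bookshelf. The bookshelf is against the door frame's +x side, with their −y faces flush. The x-coordinate of the shared face is 987 mm.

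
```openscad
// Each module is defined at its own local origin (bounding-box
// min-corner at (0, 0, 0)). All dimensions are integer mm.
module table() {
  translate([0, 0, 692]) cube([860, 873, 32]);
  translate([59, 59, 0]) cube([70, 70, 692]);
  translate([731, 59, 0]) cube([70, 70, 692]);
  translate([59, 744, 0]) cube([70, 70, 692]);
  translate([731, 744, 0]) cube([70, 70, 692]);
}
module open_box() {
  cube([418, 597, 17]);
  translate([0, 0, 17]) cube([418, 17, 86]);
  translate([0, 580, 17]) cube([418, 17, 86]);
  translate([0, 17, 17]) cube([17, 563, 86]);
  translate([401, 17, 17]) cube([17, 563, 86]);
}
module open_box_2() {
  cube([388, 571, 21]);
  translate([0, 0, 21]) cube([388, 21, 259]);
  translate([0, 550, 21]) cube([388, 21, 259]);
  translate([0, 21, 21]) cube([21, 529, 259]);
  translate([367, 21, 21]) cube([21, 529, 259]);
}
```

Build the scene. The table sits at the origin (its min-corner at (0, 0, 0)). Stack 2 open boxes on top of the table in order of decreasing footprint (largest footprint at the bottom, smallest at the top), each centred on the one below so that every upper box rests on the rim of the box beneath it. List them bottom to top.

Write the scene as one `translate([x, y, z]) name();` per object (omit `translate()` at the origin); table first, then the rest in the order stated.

table();
translate([221, 138, 724]) open_box();
translate([236, 151, 827]) open_box_2();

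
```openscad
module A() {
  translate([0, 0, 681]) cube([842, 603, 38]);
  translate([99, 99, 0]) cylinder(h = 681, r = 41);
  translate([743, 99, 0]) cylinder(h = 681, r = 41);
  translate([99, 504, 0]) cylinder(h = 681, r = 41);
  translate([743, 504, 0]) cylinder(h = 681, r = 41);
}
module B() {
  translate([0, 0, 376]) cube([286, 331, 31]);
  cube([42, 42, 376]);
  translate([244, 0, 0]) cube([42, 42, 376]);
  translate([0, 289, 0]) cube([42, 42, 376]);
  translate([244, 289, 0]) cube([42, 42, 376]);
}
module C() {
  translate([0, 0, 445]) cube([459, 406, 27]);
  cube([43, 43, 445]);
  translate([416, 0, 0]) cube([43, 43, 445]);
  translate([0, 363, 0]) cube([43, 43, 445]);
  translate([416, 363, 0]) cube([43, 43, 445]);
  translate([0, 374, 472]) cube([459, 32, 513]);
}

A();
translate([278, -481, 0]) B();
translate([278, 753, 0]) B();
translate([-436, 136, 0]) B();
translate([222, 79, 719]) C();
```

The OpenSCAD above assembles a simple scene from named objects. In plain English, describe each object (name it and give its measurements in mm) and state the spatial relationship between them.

A is a table with a 842×603 mm rectangular top, 38 mm thick, top surface at z = 719 mm, supported by four round legs of 82 mm diameter, each leg's bounding box inset 58 mm from the nearest pair of top edges, running from the floor.

B is a four-legged stool. The seat is 286×331 mm, 31 mm thick, top at z = 407 mm. It stands on four square legs, each 42×42 mm in cross-section, from z = 0 to the seat underside, each flush with a corner of the seat.

C is a chair: 459×406 mm seat, 27 mm thick, top at z = 472 mm, on four 43 mm square corner legs flush with the seat edges. A 32 mm thick backrest slab spans the full seat width, extending 513 mm above the seat top, its back face flush with the seat's +y edge.

Three stools sit around the table at the −y, +y, −x sides. The chair is on top of the table.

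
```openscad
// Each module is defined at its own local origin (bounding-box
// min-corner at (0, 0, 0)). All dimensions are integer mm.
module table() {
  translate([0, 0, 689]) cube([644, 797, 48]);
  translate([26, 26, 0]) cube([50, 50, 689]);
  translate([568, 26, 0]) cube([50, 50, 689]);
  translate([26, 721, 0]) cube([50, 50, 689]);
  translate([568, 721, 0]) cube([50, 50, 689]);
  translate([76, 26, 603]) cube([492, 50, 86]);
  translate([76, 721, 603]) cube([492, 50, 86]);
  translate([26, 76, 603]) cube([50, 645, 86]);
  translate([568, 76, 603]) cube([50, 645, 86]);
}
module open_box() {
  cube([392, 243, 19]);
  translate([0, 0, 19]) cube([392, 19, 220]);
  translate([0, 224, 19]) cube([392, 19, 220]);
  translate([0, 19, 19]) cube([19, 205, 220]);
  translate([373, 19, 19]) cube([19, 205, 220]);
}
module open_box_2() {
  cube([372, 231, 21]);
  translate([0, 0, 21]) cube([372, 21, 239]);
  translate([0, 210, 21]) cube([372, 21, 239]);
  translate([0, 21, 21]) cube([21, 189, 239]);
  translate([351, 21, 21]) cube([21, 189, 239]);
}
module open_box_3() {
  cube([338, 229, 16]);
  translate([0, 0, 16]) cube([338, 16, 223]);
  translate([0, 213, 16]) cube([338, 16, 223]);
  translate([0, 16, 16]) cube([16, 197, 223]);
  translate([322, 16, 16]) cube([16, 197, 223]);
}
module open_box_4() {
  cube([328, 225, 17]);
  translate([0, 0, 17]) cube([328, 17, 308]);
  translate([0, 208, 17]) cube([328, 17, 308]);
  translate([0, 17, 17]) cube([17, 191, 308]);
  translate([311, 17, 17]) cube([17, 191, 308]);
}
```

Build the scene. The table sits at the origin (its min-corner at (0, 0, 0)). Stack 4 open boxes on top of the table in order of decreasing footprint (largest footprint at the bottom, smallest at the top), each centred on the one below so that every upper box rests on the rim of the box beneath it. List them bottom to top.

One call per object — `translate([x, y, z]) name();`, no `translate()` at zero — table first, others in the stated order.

table();
translate([126, 277, 737]) open_box();
translate([136, 283, 976]) open_box_2();
translate([153, 284, 1236]) open_box_3();
translate([158, 286, 1475]) open_box_4();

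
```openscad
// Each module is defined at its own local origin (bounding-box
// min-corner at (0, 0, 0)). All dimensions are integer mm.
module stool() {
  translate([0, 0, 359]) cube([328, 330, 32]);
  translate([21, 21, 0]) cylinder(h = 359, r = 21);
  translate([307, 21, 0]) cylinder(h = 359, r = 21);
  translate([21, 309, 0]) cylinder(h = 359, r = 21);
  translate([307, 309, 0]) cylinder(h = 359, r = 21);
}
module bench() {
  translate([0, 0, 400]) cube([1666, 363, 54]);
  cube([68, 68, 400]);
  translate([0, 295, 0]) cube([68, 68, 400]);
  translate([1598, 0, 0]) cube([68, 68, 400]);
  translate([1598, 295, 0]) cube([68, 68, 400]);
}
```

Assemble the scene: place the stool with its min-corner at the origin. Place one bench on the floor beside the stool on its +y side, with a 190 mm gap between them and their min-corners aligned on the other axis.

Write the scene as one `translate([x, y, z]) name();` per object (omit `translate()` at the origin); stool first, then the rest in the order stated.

stool();
translate([0, 520, 0]) bench();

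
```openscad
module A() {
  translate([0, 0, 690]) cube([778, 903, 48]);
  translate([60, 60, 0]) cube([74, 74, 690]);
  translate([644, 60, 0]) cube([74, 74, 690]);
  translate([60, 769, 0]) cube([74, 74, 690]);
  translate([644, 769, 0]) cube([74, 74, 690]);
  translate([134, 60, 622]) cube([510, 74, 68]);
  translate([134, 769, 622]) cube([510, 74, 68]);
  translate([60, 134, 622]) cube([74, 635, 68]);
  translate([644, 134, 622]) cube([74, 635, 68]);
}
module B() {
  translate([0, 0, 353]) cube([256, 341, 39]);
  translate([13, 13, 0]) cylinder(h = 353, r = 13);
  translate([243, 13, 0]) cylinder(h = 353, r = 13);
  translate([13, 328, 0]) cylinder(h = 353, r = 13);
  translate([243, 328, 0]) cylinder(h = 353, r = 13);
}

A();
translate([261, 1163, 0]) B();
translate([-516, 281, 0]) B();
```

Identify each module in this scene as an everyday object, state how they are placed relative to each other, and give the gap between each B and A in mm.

Each stool's nearest face is 260 mm from the table's bounding box.

A is a table. B is a stool. Two stools sit around the table at the +y, −x sides. The gap between each stool and the table is 260 mm.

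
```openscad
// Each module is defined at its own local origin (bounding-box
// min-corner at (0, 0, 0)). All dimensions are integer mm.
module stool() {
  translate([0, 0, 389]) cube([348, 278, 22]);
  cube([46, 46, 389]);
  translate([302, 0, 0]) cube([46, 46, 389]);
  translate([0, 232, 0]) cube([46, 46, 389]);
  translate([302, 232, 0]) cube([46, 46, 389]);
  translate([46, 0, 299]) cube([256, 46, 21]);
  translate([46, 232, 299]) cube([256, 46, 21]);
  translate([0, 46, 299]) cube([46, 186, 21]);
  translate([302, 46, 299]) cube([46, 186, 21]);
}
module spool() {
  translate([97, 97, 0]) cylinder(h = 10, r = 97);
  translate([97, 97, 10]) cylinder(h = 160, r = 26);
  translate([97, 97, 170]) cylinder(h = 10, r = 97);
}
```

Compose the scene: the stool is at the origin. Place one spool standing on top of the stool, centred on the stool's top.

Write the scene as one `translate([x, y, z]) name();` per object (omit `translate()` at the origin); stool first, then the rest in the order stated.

stool();
translate([77, 42, 411]) spool();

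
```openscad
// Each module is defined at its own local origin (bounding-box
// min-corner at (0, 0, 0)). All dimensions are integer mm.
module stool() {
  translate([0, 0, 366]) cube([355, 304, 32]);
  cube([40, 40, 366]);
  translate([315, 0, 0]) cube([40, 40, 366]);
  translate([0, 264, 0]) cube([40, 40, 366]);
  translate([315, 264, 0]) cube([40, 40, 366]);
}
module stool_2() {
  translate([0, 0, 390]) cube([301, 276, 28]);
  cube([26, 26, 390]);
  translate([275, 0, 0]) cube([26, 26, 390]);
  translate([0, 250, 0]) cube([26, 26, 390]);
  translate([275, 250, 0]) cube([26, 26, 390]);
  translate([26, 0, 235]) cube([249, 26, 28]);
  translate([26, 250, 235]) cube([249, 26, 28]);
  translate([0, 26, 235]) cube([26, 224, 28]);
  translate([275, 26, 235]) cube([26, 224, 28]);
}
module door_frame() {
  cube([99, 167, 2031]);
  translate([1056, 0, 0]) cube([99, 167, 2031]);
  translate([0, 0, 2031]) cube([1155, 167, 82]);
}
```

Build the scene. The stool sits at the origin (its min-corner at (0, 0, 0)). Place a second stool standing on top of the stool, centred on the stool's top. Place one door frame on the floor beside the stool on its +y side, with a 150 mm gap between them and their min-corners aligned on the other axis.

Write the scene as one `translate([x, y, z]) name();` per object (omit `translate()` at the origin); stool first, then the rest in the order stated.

stool();
translate([27, 14, 398]) stool_2();
translate([0, 454, 0]) door_frame();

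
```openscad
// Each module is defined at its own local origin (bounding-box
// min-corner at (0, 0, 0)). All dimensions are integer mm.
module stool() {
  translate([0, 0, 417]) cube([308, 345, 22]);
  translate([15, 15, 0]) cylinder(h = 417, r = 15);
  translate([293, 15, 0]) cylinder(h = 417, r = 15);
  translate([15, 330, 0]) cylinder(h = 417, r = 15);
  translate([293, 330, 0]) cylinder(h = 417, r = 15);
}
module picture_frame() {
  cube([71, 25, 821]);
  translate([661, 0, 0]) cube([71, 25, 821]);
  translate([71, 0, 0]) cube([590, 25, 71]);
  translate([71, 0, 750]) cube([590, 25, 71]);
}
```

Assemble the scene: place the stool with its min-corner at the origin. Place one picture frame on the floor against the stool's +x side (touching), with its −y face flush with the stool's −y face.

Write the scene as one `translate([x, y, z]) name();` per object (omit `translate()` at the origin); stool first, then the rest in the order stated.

stool();
translate([308, 0, 0]) picture_frame();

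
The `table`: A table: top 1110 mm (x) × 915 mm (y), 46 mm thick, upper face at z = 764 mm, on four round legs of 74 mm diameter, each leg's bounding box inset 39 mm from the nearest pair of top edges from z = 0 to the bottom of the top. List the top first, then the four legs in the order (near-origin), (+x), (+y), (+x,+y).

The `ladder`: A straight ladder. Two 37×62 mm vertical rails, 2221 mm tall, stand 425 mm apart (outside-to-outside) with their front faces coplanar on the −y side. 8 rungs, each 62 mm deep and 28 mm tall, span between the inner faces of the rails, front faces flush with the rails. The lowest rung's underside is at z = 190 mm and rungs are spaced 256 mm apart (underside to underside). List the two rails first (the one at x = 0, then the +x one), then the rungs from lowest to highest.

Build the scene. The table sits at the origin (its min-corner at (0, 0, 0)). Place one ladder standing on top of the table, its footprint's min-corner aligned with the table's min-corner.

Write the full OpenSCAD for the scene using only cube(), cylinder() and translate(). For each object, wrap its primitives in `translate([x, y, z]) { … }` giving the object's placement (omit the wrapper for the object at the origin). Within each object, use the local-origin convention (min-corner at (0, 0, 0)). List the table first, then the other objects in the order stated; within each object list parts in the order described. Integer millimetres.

translate([0, 0, 718]) cube([1110, 915, 46]);
translate([76, 76, 0]) cylinder(h = 718, r = 37);
translate([1034, 76, 0]) cylinder(h = 718, r = 37);
translate([76, 839, 0]) cylinder(h = 718, r = 37);
translate([1034, 839, 0]) cylinder(h = 718, r = 37);
translate([0, 0, 764]) {
  cube([37, 62, 2221]);
  translate([388, 0, 0]) cube([37, 62, 2221]);
  translate([37, 0, 190]) cube([351, 62, 28]);
  translate([37, 0, 446]) cube([351, 62, 28]);
  translate([37, 0, 702]) cube([351, 62, 28]);
  translate([37, 0, 958]) cube([351, 62, 28]);
  translate([37, 0, 1214]) cube([351, 62, 28]);
  translate([37, 0, 1470]) cube([351, 62, 28]);
  translate([37, 0, 1726]) cube([351, 62, 28]);
  translate([37, 0, 1982]) cube([351, 62, 28]);
}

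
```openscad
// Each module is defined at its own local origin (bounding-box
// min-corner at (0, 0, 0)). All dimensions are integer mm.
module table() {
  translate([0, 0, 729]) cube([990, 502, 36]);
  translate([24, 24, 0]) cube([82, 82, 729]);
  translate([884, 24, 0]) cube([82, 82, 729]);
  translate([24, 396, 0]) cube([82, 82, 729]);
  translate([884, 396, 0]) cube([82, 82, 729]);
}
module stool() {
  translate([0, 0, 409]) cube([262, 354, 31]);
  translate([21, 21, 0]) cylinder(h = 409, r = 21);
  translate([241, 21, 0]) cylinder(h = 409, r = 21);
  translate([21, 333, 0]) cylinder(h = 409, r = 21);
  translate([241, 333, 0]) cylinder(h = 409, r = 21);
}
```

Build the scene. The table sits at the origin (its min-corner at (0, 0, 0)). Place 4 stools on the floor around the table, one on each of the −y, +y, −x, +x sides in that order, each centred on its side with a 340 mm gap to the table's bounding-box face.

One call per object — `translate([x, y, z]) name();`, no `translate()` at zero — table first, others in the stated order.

table();
translate([364, -694, 0]) stool();
translate([364, 842, 0]) stool();
translate([-602, 74, 0]) stool();
translate([1330, 74, 0]) stool();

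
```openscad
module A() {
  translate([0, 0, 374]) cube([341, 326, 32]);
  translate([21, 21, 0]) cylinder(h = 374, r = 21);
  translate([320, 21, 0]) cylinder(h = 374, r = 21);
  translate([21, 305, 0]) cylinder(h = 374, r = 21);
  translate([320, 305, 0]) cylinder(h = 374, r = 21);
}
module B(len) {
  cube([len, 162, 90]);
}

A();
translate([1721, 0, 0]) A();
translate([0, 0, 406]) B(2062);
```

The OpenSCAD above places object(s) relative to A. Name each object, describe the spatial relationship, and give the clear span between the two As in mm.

Second stool starts at x = 1721; first ends at x = 341; clear span = 1721 − 341 = 1380 mm.

A is a stool. B is a beam. A beam spans the tops of two stools. The clear span between the two stools is 1380 mm.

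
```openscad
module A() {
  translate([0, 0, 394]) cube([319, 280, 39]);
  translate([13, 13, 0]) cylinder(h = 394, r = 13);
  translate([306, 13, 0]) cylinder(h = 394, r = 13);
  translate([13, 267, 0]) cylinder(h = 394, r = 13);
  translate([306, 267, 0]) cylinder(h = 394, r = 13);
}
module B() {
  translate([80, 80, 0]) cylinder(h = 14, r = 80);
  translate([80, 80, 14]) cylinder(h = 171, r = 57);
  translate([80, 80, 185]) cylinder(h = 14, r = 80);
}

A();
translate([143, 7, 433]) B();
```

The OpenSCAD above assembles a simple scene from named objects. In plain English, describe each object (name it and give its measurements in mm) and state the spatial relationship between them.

A is a simple wooden stool: a rectangular seat 319 mm (x) by 280 mm (y), 39 mm thick, top face at z = 433 mm, on four round legs, each 26 mm in diameter. The legs rest on z = 0, each leg's axis is inset half a diameter from the nearest pair of seat edges (so the leg's bounding box is flush with the corner).

B is a spool: two coaxial disc flanges of radius 80 mm and thickness 14 mm, joined by a core cylinder of radius 57 mm and height 171 mm. The lower flange rests on z = 0 and the three cylinders share a vertical axis.

The spool is on top of the stool.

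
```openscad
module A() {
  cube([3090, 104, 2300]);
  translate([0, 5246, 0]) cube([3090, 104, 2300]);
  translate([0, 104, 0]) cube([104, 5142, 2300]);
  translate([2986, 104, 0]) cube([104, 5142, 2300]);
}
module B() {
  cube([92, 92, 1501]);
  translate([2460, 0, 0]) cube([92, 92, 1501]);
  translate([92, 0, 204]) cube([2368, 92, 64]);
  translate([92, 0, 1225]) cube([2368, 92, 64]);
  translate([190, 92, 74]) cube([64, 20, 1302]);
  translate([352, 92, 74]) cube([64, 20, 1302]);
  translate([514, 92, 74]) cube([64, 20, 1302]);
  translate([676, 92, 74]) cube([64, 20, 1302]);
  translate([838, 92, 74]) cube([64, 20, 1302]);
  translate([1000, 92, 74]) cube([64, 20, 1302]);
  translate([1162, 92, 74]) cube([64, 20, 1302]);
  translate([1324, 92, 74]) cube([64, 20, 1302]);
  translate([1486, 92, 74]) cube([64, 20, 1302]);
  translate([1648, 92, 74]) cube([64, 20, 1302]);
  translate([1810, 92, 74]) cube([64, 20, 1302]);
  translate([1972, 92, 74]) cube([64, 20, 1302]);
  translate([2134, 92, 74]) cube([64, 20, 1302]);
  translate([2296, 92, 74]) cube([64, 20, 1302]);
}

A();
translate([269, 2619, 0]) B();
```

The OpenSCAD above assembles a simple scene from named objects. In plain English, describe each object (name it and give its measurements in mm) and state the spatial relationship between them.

A is the wall frame of a small rectangular building: four walls, each 2300 mm tall and 104 mm thick, enclosing a footprint 3090 mm (x) by 5350 mm (y) outside-to-outside, with no floor or roof. The front and back walls (the −y and +y sides) span the full width; the two side walls fit between them.

B is a fence section. Two 92×92 mm posts, 1501 mm tall, stand on the floor with a clear span of 2368 mm between their inner faces. Two horizontal rails of 92×64 mm section span the gap between the posts with their undersides at z = 204 mm and z = 1225 mm, flush with the posts' −y face. 14 pickets, each 64 mm wide, 20 mm thick and 1302 mm tall, are fixed to the +y face of the rails with their bottoms at z = 74 mm, evenly spaced across the span with equal gaps (rounded down to the nearest mm) at the −x end and between each pair — any rounding remainder accumulates at the +x end.

The fence section sits inside the house frame, centred.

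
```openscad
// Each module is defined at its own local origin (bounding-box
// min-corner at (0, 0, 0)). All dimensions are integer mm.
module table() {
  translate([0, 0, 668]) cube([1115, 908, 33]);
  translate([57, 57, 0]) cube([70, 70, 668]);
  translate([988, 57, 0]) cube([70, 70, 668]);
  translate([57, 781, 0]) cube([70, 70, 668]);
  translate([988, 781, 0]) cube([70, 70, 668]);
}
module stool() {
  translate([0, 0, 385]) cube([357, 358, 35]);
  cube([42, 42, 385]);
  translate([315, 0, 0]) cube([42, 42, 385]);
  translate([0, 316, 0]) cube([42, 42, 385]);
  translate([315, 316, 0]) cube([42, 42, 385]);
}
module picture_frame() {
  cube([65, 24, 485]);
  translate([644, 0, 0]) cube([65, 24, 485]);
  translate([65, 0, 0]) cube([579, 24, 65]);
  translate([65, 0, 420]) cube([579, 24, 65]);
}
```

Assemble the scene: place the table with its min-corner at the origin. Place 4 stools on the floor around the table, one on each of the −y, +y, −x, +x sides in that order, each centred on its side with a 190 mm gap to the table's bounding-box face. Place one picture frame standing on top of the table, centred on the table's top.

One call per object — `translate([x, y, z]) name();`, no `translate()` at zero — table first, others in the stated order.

table();
translate([379, -548, 0]) stool();
translate([379, 1098, 0]) stool();
translate([-547, 275, 0]) stool();
translate([1305, 275, 0]) stool();
translate([203, 442, 701]) picture_frame();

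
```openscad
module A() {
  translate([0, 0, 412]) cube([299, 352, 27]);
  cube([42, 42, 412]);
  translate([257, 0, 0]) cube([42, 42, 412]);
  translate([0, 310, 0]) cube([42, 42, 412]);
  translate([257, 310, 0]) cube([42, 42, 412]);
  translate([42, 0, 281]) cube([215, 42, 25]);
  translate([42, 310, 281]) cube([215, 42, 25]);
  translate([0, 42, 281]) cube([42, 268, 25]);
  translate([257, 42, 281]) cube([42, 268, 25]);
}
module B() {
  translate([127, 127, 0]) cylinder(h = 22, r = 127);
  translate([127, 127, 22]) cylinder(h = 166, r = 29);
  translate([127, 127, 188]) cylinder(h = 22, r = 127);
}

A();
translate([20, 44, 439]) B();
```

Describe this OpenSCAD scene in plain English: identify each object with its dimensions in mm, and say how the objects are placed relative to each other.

A is a four-legged stool. The seat is a 299×352×27 mm slab whose top surface is at z = 439 mm; four square legs, each 42×42 mm in cross-section, run from the floor (z = 0) to the underside of the seat, each flush with a corner of the seat. Four stretchers, 42 mm wide and 25 mm tall, connect adjacent legs with their undersides at z = 281 mm, each running between the inner faces of the legs it joins and aligned with the legs' outer faces on the other axis.

B is a spool: two coaxial disc flanges of radius 127 mm and thickness 22 mm, joined by a core cylinder of radius 29 mm and height 166 mm. The lower flange rests on z = 0 and the three cylinders share a vertical axis.

The spool is on top of the stool.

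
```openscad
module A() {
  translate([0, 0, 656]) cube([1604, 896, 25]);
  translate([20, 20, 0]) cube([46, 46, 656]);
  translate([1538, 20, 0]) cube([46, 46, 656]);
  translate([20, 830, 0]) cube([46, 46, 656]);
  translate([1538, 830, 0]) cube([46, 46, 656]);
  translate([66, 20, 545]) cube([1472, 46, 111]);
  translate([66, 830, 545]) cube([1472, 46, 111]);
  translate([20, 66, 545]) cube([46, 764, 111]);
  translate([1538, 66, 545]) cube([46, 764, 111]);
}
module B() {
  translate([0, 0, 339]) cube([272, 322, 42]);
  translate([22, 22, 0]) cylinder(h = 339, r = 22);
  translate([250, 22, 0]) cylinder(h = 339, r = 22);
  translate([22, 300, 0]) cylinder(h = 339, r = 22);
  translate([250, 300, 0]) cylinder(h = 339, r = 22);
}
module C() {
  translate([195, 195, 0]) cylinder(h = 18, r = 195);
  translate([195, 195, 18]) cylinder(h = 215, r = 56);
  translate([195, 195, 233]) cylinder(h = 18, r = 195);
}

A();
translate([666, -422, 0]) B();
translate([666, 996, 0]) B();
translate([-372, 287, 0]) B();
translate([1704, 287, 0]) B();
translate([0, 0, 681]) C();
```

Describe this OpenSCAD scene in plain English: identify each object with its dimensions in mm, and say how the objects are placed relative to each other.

A is a rectangular dining table. The top is 1604×896×25 mm with its upper surface at z = 681 mm. It stands on four 46×46 mm square legs, each inset 20 mm from the nearest pair of top edges, running from the floor to the underside of the top. Four apron rails, 46 mm thick and 111 mm tall, run between adjacent legs with their top edges flush with the underside of the top and their outer faces flush with the legs' outer faces.

B is a four-legged stool. The seat is 272×322 mm, 42 mm thick, top at z = 381 mm. It stands on four round legs, each 44 mm in diameter, from z = 0 to the seat underside, each leg's axis is inset half a diameter from the nearest pair of seat edges (so the leg's bounding box is flush with the corner).

C is a spool: two coaxial disc flanges of radius 195 mm and thickness 18 mm, joined by a core cylinder of radius 56 mm and height 215 mm. The lower flange rests on z = 0 and the three cylinders share a vertical axis.

Four stools sit around the table at the −y, +y, −x, +x sides. The spool is on top of the table.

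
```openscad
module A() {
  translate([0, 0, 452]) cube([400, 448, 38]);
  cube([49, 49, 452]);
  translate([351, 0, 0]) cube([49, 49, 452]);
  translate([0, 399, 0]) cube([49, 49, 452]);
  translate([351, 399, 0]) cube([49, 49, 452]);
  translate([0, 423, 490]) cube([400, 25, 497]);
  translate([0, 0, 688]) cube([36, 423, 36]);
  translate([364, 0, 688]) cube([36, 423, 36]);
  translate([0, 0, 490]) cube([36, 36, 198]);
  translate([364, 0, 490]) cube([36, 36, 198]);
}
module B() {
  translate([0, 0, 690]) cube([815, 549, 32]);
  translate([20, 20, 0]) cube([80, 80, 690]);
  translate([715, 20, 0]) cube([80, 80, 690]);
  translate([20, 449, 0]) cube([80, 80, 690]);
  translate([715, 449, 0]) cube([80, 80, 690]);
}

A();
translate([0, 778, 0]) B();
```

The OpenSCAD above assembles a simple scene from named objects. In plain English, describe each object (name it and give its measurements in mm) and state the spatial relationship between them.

A is a chair. The seat is a 400×448×38 mm slab with its top at z = 490 mm, on four 49×49 mm corner legs (flush with the seat edges, standing on z = 0). A flat backrest 25 mm thick, 497 mm tall, spans the full seat width and rises from the seat top along its +y edge, rear face flush with the rear of the seat. Two armrests of 36×36 mm section run along each side from the seat's front edge to the front of the backrest, top faces 234 mm above the seat top and outer faces flush with the seat's x-edges; a 36×36 mm post under the front of each armrest stands on the seat at the front corner.

B is a rectangular dining table. The top is 815×549×32 mm with its upper surface at z = 722 mm. It stands on four 80×80 mm square legs, each inset 20 mm from the nearest pair of top edges, running from the floor to the underside of the top.

The table is on the floor beside the chair on its +y side.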